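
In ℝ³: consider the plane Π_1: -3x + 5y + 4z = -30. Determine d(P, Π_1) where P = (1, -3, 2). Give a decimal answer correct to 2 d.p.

n·P − d = (-3)·(1) + (5)·(-3) + (4)·(2) − (-30) = 20; |n| = √50.
Distance = |20| / √50 = 20/√50 ≈ 2.83.

2.83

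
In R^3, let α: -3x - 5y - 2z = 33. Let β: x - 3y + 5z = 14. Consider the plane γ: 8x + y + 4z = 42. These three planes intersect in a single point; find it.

Solving the 3×3 linear system -3x - 5y - 2z = 33, x - 3y + 5z = 14, 8x + y + 4z = 42 (e.g. by elimination or Cramer's rule, determinant = -179) gives (9, -10, -5).

(9, -10, -5)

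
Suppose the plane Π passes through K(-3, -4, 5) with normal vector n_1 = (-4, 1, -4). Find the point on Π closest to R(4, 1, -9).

(8, 0, -5)

Π: n_1·r = n_1·K gives -4x + y - 4z = -12.
Foot = R − λn with λ = (n·R − d)/|n|² = (21 − (-12))/33 = 1.
Foot = (4, 1, -9) − 1·(-4, 1, -4) = (8, 0, -5).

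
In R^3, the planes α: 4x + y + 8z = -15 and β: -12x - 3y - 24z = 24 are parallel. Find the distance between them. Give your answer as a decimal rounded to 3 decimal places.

Rescale β by 1/(-3): 4x + y + 8z = -8. Then distance = |-15 − (-8)| / √81 ≈ 0.778.

0.778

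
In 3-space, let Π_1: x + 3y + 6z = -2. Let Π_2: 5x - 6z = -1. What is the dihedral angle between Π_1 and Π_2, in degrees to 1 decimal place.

54.2

cos θ = |n₁·n₂| / (|n₁||n₂|) = |-31| / (√46 · √61).
θ = arccos(0.58522) ≈ 54.2°.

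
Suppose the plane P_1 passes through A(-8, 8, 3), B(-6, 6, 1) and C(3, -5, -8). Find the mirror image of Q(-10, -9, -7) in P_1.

AB = (2, -2, -2), AC = (11, -13, -11); a normal to P_1 is AB × AC = (-4, 0, -4).
Using A: P_1 has equation -4x - 4z = 20.
λ = (n·Q − d)/|n|² = (68 − 20)/32 = 3/2.
Reflection = Q − 2λn = (-10, -9, -7) − 3·(-4, 0, -4) = (2, -9, 5).

(2, -9, 5)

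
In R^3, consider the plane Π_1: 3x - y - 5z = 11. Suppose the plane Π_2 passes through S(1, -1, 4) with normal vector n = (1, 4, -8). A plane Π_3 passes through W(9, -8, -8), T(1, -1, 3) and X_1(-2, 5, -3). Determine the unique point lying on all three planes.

Π_2: n·r = n·S gives x + 4y - 8z = -35.
WT = (-8, 7, 11), WX_1 = (-11, 13, 5); a normal to Π_3 is WT × WX_1 = (-108, -81, -27).
Using W: Π_3 has equation -108x - 81y - 27z = -108.
Solving the 3×3 linear system 3x - y - 5z = 11, x + 4y - 8z = -35, -108x - 81y - 27z = -108 (e.g. by elimination or Cramer's rule, determinant = -4914) gives (5, -6, 2).

(5, -6, 2)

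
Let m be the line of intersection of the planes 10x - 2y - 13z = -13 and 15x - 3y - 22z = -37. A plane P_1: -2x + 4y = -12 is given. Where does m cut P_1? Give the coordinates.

Direction of m: (10, -2, -13) × (15, -3, -22) = (5, 25, 0).
A point on m: solving the two plane equations with x = 5 gives (5, -14, 7).
Substitute r = (5, -14, 7) + t(5, 25, 0) into the plane: -66 + 90t = -12, so t = 3/5.
Intersection: (5, -14, 7) + (3/5)·(5, 25, 0) = (8, 1, 7).

(8, 1, 7)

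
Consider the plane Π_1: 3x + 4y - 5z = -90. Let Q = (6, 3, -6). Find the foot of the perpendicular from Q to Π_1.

Foot = Q − λn with λ = (n·Q − d)/|n|² = (60 − (-90))/50 = 3.
Foot = (6, 3, -6) − 3·(3, 4, -5) = (-3, -9, 9).

(-3, -9, 9)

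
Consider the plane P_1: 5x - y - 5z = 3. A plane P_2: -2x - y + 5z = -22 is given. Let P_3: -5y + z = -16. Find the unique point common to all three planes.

(-5, 2, -6)

Solving the 3×3 linear system 5x - y - 5z = 3, -2x - y + 5z = -22, -5y + z = -16 (e.g. by elimination or Cramer's rule, determinant = 68) gives (-5, 2, -6).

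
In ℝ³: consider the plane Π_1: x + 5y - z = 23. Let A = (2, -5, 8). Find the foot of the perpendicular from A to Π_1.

Foot = A − λn with λ = (n·A − d)/|n|² = (-31 − 23)/27 = -2.
Foot = (2, -5, 8) − (-2)·(1, 5, -1) = (4, 5, 6).

(4, 5, 6)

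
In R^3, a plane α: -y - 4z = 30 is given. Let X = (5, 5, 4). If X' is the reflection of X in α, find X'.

λ = (n·X − d)/|n|² = (-21 − 30)/17 = -3.
Reflection = X − 2λn = (5, 5, 4) − (-6)·(0, -1, -4) = (5, -1, -20).

(5, -1, -20)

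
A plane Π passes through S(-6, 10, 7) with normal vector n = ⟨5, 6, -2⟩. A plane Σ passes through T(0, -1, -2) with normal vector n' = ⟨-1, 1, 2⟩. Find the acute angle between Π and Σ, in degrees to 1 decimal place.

Π: n·r = n·S gives 5x + 6y - 2z = 16.
Σ: n'·r = n'·T gives -x + y + 2z = -5.
cos θ = |n₁·n₂| / (|n₁||n₂|) = |-3| / (√65 · √6).
θ = arccos(0.15191) ≈ 81.3°.

81.3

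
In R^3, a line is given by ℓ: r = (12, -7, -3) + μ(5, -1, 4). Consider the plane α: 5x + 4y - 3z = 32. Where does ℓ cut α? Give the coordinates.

Substitute r = (12, -7, -3) + t(5, -1, 4) into the plane: 41 + 9t = 32, so t = -1.
Intersection: (12, -7, -3) + (-1)·(5, -1, 4) = (7, -6, -7).

(7, -6, -7)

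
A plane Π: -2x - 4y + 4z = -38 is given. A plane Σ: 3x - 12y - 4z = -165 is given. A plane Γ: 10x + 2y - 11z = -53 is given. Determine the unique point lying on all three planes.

Solving the 3×3 linear system -2x - 4y + 4z = -38, 3x - 12y - 4z = -165, 10x + 2y - 11z = -53 (e.g. by elimination or Cramer's rule, determinant = 252) gives (-11, 12, -3).

(-11, 12, -3)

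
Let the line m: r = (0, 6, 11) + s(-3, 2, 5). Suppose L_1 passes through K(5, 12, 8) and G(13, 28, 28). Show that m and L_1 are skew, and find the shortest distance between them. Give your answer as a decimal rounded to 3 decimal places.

A direction vector for L_1 is G − K = (8, 16, 20).
Common perpendicular direction n = (-3, 2, 5) × (8, 16, 20) = (-40, 100, -64).
With w = (5, 12, 8) − (0, 6, 11) = (5, 6, -3), w · n = 592.
Since n ≠ 0 the lines are not parallel, and w · n = 592 ≠ 0 so they do not intersect; hence they are skew.
Distance = |w · n| / |n| = |592| / √15696 ≈ 4.725.

4.725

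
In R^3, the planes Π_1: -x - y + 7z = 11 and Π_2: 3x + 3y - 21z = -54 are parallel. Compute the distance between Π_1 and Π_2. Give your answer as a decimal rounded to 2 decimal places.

Rescale Π_2 by 1/(-3): -x - y + 7z = 18. Then distance = |11 − 18| / √51 ≈ 0.98.

0.98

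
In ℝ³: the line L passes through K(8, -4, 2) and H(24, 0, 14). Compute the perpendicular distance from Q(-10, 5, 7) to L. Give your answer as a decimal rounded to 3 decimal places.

A direction vector for L is H − K = (16, 4, 12).
Taking (8, -4, 2) on L with direction v = (16, 4, 12): w = Q − (8, -4, 2) = (-18, 9, 5), and w × v = (88, 296, -216).
Distance = |w × v| / |v| = √142016 / √416 ≈ 18.477.

18.477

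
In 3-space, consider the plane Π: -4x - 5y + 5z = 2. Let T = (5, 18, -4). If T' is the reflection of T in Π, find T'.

(-11, -2, 16)

λ = (n·T − d)/|n|² = (-130 − 2)/66 = -2.
Reflection = T − 2λn = (5, 18, -4) − (-4)·(-4, -5, 5) = (-11, -2, 16).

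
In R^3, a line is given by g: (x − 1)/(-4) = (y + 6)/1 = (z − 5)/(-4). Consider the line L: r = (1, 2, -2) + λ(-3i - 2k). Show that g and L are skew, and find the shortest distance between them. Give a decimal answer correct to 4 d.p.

g has direction (-4, 1, -4) through (1, -6, 5).
Common perpendicular direction n = (-4, 1, -4) × (-3, 0, -2) = (-2, 4, 3).
With w = (1, 2, -2) − (1, -6, 5) = (0, 8, -7), w · n = 11.
Since n ≠ 0 the lines are not parallel, and w · n = 11 ≠ 0 so they do not intersect; hence they are skew.
Distance = |w · n| / |n| = |11| / √29 ≈ 2.0426.

2.0426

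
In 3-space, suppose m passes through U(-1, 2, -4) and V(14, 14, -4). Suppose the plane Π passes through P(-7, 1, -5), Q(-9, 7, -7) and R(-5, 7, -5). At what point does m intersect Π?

(-6, -2, -4)

A direction vector for m is V − U = (15, 12, 0).
PQ = (-2, 6, -2), PR = (2, 6, 0); a normal to Π is PQ × PR = (12, -4, -24).
Using P: Π has equation 12x - 4y - 24z = 32.
Substitute r = (-1, 2, -4) + t(15, 12, 0) into the plane: 76 + 132t = 32, so t = -1/3.
Intersection: (-1, 2, -4) + (-1/3)·(15, 12, 0) = (-6, -2, -4).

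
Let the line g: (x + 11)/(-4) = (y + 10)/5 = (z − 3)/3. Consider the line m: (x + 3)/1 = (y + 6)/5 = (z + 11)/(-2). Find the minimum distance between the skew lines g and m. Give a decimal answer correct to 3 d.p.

3.641

g has direction (-4, 5, 3) through (-11, -10, 3).
m has direction (1, 5, -2) through (-3, -6, -11).
Common perpendicular direction n = (-4, 5, 3) × (1, 5, -2) = (-25, -5, -25).
With w = (-3, -6, -11) − (-11, -10, 3) = (8, 4, -14), w · n = 130.
Distance = |w · n| / |n| = |130| / √1275 ≈ 3.641.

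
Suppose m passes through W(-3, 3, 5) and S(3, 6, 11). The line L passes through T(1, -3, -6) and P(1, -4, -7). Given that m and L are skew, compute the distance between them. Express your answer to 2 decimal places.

4.67

A direction vector for m is S − W = (6, 3, 6).
A direction vector for L is P − T = (0, -1, -1).
Common perpendicular direction n = (6, 3, 6) × (0, -1, -1) = (3, 6, -6).
With w = (1, -3, -6) − (-3, 3, 5) = (4, -6, -11), w · n = 42.
Distance = |w · n| / |n| = |42| / √81 ≈ 4.67.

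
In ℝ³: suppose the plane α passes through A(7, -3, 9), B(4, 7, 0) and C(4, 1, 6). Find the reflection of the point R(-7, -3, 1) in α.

(-3, 9, 13)

AB = (-3, 10, -9), AC = (-3, 4, -3); a normal to α is AB × AC = (6, 18, 18).
Using A: α has equation 6x + 18y + 18z = 150.
λ = (n·R − d)/|n|² = (-78 − 150)/684 = -1/3.
Reflection = R − 2λn = (-7, -3, 1) − (-2/3)·(6, 18, 18) = (-3, 9, 13).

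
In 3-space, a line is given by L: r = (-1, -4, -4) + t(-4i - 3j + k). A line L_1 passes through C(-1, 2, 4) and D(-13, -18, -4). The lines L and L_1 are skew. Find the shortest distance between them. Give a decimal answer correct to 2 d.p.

1.15

A direction vector for L_1 is D − C = (-12, -20, -8).
Common perpendicular direction n = (-4, -3, 1) × (-12, -20, -8) = (44, -44, 44).
With w = (-1, 2, 4) − (-1, -4, -4) = (0, 6, 8), w · n = 88.
Distance = |w · n| / |n| = |88| / √5808 ≈ 1.15.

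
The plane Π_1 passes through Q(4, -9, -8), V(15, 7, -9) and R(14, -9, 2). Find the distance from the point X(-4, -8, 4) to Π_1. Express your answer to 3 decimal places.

12.962

QV = (11, 16, -1), QR = (10, 0, 10); a normal to Π_1 is QV × QR = (160, -120, -160).
Using Q: Π_1 has equation 160x - 120y - 160z = 3000.
n·X − d = (160)·(-4) + (-120)·(-8) + (-160)·(4) − 3000 = -3320; |n| = √65600.
Distance = |-3320| / √65600 = 3320/√65600 ≈ 12.962.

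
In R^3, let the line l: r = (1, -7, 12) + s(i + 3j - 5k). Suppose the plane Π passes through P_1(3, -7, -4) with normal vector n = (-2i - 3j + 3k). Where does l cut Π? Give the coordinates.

(3, -1, 2)

Π: n·r = n·P_1 gives -2x - 3y + 3z = 3.
Substitute r = (1, -7, 12) + t(1, 3, -5) into the plane: 55 + (-26)t = 3, so t = 2.
Intersection: (1, -7, 12) + 2·(1, 3, -5) = (3, -1, 2).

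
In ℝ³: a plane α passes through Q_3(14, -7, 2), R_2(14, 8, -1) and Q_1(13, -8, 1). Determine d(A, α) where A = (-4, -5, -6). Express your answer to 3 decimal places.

Q_3R_2 = (0, 15, -3), Q_3Q_1 = (-1, -1, -1); a normal to α is Q_3R_2 × Q_3Q_1 = (-18, 3, 15).
Using Q_3: α has equation -18x + 3y + 15z = -243.
n·A − d = (-18)·(-4) + (3)·(-5) + (15)·(-6) − (-243) = 210; |n| = √558.
Distance = |210| / √558 = 210/√558 ≈ 8.890.

8.890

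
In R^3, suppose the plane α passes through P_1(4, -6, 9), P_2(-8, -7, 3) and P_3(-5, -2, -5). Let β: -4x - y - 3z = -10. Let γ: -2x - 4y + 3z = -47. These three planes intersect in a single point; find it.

(7, 3, -7)

P_1P_2 = (-12, -1, -6), P_1P_3 = (-9, 4, -14); a normal to α is P_1P_2 × P_1P_3 = (38, -114, -57).
Using P_1: α has equation 38x - 114y - 57z = 323.
Solving the 3×3 linear system 38x - 114y - 57z = 323, -4x - y - 3z = -10, -2x - 4y + 3z = -47 (e.g. by elimination or Cramer's rule, determinant = -3420) gives (7, 3, -7).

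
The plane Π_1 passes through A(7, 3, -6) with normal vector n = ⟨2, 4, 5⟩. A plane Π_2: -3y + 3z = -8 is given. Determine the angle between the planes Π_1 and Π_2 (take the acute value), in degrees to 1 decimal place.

83.9

Π_1: n·r = n·A gives 2x + 4y + 5z = -4.
cos θ = |n₁·n₂| / (|n₁||n₂|) = |3| / (√45 · √18).
θ = arccos(0.10541) ≈ 83.9°.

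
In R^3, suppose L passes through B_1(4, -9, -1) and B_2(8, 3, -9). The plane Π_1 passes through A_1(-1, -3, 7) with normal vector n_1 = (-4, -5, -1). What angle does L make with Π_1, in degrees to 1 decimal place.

44.5

A direction vector for L is B_2 − B_1 = (4, 12, -8).
Π_1: n_1·r = n_1·A_1 gives -4x - 5y - z = 12.
sin θ = |n·v| / (|n||v|) = |-68| / (√42 · √224) = 0.70107.
θ ≈ 44.5°.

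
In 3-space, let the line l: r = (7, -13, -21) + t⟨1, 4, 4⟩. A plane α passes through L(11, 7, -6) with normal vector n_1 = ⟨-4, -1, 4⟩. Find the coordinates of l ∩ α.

(10, -1, -9)

α: n_1·r = n_1·L gives -4x - y + 4z = -75.
Substitute r = (7, -13, -21) + t(1, 4, 4) into the plane: -99 + 8t = -75, so t = 3.
Intersection: (7, -13, -21) + 3·(1, 4, 4) = (10, -1, -9).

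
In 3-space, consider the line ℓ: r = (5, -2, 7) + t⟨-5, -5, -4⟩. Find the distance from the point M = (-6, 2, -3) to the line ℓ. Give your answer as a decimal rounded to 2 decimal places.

Taking (5, -2, 7) on ℓ with direction v = (-5, -5, -4): w = M − (5, -2, 7) = (-11, 4, -10), and w × v = (-66, 6, 75).
Distance = |w × v| / |v| = √10017 / √66 ≈ 12.32.

12.32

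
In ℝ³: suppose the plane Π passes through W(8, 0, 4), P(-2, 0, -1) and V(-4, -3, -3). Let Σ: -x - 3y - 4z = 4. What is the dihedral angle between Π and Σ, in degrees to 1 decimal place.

WP = (-10, 0, -5), WV = (-12, -3, -7); a normal to Π is WP × WV = (-15, -10, 30).
Using W: Π has equation -15x - 10y + 30z = 0.
cos θ = |n₁·n₂| / (|n₁||n₂|) = |-75| / (√1225 · √26).
θ = arccos(0.42025) ≈ 65.1°.

65.1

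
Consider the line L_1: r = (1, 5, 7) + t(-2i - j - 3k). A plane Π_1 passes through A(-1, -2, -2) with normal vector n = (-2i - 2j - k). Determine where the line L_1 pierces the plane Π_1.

(-5, 2, -2)

Π_1: n·r = n·A gives -2x - 2y - z = 8.
Substitute r = (1, 5, 7) + t(-2, -1, -3) into the plane: -19 + 9t = 8, so t = 3.
Intersection: (1, 5, 7) + 3·(-2, -1, -3) = (-5, 2, -2).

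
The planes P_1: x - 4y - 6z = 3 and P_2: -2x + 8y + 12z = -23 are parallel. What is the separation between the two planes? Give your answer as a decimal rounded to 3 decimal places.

Rescale P_2 by 1/(-2): x - 4y - 6z = 23/2. Then distance = |3 − (23/2)| / √53 ≈ 1.168.

1.168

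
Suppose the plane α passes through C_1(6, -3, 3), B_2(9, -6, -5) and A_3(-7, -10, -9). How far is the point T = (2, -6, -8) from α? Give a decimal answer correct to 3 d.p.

2.083

C_1B_2 = (3, -3, -8), C_1A_3 = (-13, -7, -12); a normal to α is C_1B_2 × C_1A_3 = (-20, 140, -60).
Using C_1: α has equation -20x + 140y - 60z = -720.
n·T − d = (-20)·(2) + (140)·(-6) + (-60)·(-8) − (-720) = 320; |n| = √23600.
Distance = |320| / √23600 = 320/√23600 ≈ 2.083.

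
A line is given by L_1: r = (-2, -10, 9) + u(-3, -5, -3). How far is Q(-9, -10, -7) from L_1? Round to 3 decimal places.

Taking (-2, -10, 9) on L_1 with direction v = (-3, -5, -3): w = Q − (-2, -10, 9) = (-7, 0, -16), and w × v = (-80, 27, 35).
Distance = |w × v| / |v| = √8354 / √43 ≈ 13.938.

13.938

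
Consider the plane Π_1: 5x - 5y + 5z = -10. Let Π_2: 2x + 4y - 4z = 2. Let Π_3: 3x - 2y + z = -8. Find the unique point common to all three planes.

(-1, 4, 3)

Solving the 3×3 linear system 5x - 5y + 5z = -10, 2x + 4y - 4z = 2, 3x - 2y + z = -8 (e.g. by elimination or Cramer's rule, determinant = -30) gives (-1, 4, 3).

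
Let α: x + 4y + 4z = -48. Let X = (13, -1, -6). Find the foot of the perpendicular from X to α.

(12, -5, -10)

Foot = X − λn with λ = (n·X − d)/|n|² = (-15 − (-48))/33 = 1.
Foot = (13, -1, -6) − 1·(1, 4, 4) = (12, -5, -10).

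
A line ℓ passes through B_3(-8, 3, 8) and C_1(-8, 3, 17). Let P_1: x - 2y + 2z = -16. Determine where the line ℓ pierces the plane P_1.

(-8, 3, -1)

A direction vector for ℓ is C_1 − B_3 = (0, 0, 9).
Substitute r = (-8, 3, 8) + t(0, 0, 9) into the plane: 2 + 18t = -16, so t = -1.
Intersection: (-8, 3, 8) + (-1)·(0, 0, 9) = (-8, 3, -1).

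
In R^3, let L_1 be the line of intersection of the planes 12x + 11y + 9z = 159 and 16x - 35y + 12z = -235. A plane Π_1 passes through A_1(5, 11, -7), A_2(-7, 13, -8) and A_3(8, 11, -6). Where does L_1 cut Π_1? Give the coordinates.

Direction of L_1: (12, 11, 9) × (16, -35, 12) = (447, 0, -596).
A point on L_1: solving the two plane equations with x = 5 gives (5, 9, 0).
A_1A_2 = (-12, 2, -1), A_1A_3 = (3, 0, 1); a normal to Π_1 is A_1A_2 × A_1A_3 = (2, 9, -6).
Using A_1: Π_1 has equation 2x + 9y - 6z = 151.
Substitute r = (5, 9, 0) + t(447, 0, -596) into the plane: 91 + 4470t = 151, so t = 2/149.
Intersection: (5, 9, 0) + (2/149)·(447, 0, -596) = (11, 9, -8).

(11, 9, -8)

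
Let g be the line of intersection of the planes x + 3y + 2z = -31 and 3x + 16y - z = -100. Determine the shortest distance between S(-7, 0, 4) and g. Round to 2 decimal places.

9.36

Direction of g: (1, 3, 2) × (3, 16, -1) = (-35, 7, 7).
A point on g: solving the two plane equations with x = -8 gives (-8, -5, -4).
Taking (-8, -5, -4) on g with direction v = (-35, 7, 7): w = S − (-8, -5, -4) = (1, 5, 8), and w × v = (-21, -287, 182).
Distance = |w × v| / |v| = √115934 / √1323 ≈ 9.36.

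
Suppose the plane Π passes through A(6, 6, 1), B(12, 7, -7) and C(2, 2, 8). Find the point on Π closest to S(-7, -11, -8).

AB = (6, 1, -8), AC = (-4, -4, 7); a normal to Π is AB × AC = (-25, -10, -20).
Using A: Π has equation -25x - 10y - 20z = -230.
Foot = S − λn with λ = (n·S − d)/|n|² = (445 − (-230))/1125 = 3/5.
Foot = (-7, -11, -8) − (3/5)·(-25, -10, -20) = (8, -5, 4).

(8, -5, 4)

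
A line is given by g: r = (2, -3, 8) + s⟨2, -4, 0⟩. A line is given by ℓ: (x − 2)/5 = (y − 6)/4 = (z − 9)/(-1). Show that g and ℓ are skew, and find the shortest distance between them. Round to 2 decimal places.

1.62

ℓ has direction (5, 4, -1) through (2, 6, 9).
Common perpendicular direction n = (2, -4, 0) × (5, 4, -1) = (4, 2, 28).
With w = (2, 6, 9) − (2, -3, 8) = (0, 9, 1), w · n = 46.
Since n ≠ 0 the lines are not parallel, and w · n = 46 ≠ 0 so they do not intersect; hence they are skew.
Distance = |w · n| / |n| = |46| / √804 ≈ 1.62.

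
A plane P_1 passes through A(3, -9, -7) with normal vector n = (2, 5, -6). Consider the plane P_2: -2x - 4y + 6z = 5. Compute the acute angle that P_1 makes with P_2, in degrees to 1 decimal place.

P_1: n·r = n·A gives 2x + 5y - 6z = 3.
cos θ = |n₁·n₂| / (|n₁||n₂|) = |-60| / (√65 · √56).
θ = arccos(0.99449) ≈ 6.0°.

6.0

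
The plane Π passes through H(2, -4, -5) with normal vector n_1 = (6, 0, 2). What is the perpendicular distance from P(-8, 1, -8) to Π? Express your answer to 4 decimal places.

Π: n_1·r = n_1·H gives 6x + 2z = 2.
n·P − d = (6)·(-8) + (0)·(1) + (2)·(-8) − 2 = -66; |n| = √40.
Distance = |-66| / √40 = 66/√40 ≈ 10.4355.

10.4355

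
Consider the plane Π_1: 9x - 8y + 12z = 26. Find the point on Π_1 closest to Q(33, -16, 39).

(6, 8, 3)

Foot = Q − λn with λ = (n·Q − d)/|n|² = (893 − 26)/289 = 3.
Foot = (33, -16, 39) − 3·(9, -8, 12) = (6, 8, 3).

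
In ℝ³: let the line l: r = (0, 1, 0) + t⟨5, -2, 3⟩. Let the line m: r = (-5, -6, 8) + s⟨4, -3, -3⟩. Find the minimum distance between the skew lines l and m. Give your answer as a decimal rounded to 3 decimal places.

10.104

Common perpendicular direction n = (5, -2, 3) × (4, -3, -3) = (15, 27, -7).
With w = (-5, -6, 8) − (0, 1, 0) = (-5, -7, 8), w · n = -320.
Distance = |w · n| / |n| = |-320| / √1003 ≈ 10.104.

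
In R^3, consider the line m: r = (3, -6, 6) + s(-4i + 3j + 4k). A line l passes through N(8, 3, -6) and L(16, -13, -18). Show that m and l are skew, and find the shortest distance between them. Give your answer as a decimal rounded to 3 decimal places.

A direction vector for l is L − N = (8, -16, -12).
Common perpendicular direction n = (-4, 3, 4) × (8, -16, -12) = (28, -16, 40).
With w = (8, 3, -6) − (3, -6, 6) = (5, 9, -12), w · n = -484.
Since n ≠ 0 the lines are not parallel, and w · n = -484 ≠ 0 so they do not intersect; hence they are skew.
Distance = |w · n| / |n| = |-484| / √2640 ≈ 9.420.

9.420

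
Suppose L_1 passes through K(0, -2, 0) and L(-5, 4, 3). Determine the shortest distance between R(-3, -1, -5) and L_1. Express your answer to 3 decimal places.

A direction vector for L_1 is L − K = (-5, 6, 3).
Taking (0, -2, 0) on L_1 with direction v = (-5, 6, 3): w = R − (0, -2, 0) = (-3, 1, -5), and w × v = (33, 34, -13).
Distance = |w × v| / |v| = √2414 / √70 ≈ 5.872.

5.872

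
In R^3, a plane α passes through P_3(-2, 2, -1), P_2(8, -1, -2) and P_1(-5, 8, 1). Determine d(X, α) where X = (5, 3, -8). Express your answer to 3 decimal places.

P_3P_2 = (10, -3, -1), P_3P_1 = (-3, 6, 2); a normal to α is P_3P_2 × P_3P_1 = (0, -17, 51).
Using P_3: α has equation -17y + 51z = -85.
n·X − d = (0)·(5) + (-17)·(3) + (51)·(-8) − (-85) = -374; |n| = √2890.
Distance = |-374| / √2890 = 374/√2890 ≈ 6.957.

6.957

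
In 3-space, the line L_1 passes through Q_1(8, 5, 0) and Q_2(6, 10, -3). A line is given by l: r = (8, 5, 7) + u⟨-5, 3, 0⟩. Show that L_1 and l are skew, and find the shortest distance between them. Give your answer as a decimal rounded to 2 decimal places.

5.15

A direction vector for L_1 is Q_2 − Q_1 = (-2, 5, -3).
Common perpendicular direction n = (-2, 5, -3) × (-5, 3, 0) = (9, 15, 19).
With w = (8, 5, 7) − (8, 5, 0) = (0, 0, 7), w · n = 133.
Since n ≠ 0 the lines are not parallel, and w · n = 133 ≠ 0 so they do not intersect; hence they are skew.
Distance = |w · n| / |n| = |133| / √667 ≈ 5.15.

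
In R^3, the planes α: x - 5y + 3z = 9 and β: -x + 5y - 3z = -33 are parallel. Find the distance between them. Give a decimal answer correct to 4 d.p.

Rescale β by 1/(-1): x - 5y + 3z = 33. Then distance = |9 − 33| / √35 ≈ 4.0567.

4.0567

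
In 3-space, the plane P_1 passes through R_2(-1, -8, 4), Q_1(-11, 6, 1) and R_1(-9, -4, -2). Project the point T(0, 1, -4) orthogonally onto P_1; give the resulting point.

(-6, -2, 2)

R_2Q_1 = (-10, 14, -3), R_2R_1 = (-8, 4, -6); a normal to P_1 is R_2Q_1 × R_2R_1 = (-72, -36, 72).
Using R_2: P_1 has equation -72x - 36y + 72z = 648.
Foot = T − λn with λ = (n·T − d)/|n|² = (-324 − 648)/11664 = -1/12.
Foot = (0, 1, -4) − (-1/12)·(-72, -36, 72) = (-6, -2, 2).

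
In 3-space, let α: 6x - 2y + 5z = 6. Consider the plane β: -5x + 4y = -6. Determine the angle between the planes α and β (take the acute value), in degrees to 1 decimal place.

cos θ = |n₁·n₂| / (|n₁||n₂|) = |-38| / (√65 · √41).
θ = arccos(0.73610) ≈ 42.6°.

42.6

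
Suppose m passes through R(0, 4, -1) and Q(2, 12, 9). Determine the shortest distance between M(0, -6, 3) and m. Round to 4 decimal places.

A direction vector for m is Q − R = (2, 8, 10).
Taking (0, 4, -1) on m with direction v = (2, 8, 10): w = M − (0, 4, -1) = (0, -10, 4), and w × v = (-132, 8, 20).
Distance = |w × v| / |v| = √17888 / √168 ≈ 10.3187.

10.3187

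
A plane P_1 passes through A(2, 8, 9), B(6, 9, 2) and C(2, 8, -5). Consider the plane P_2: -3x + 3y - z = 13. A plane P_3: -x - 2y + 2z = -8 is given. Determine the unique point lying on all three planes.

AB = (4, 1, -7), AC = (0, 0, -14); a normal to P_1 is AB × AC = (-14, 56, 0).
Using A: P_1 has equation -14x + 56y = 420.
Solving the 3×3 linear system -14x + 56y = 420, -3x + 3y - z = 13, -x - 2y + 2z = -8 (e.g. by elimination or Cramer's rule, determinant = 336) gives (2, 8, 5).

(2, 8, 5)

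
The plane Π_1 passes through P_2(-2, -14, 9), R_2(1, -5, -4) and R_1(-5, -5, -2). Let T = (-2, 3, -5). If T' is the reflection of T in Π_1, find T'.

P_2R_2 = (3, 9, -13), P_2R_1 = (-3, 9, -11); a normal to Π_1 is P_2R_2 × P_2R_1 = (18, 72, 54).
Using P_2: Π_1 has equation 18x + 72y + 54z = -558.
λ = (n·T − d)/|n|² = (-90 − (-558))/8424 = 1/18.
Reflection = T − 2λn = (-2, 3, -5) − (1/9)·(18, 72, 54) = (-4, -5, -11).

(-4, -5, -11)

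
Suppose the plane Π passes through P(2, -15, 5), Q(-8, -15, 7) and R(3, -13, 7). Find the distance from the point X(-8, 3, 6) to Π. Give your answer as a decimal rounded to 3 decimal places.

PQ = (-10, 0, 2), PR = (1, 2, 2); a normal to Π is PQ × PR = (-4, 22, -20).
Using P: Π has equation -4x + 22y - 20z = -438.
n·X − d = (-4)·(-8) + (22)·(3) + (-20)·(6) − (-438) = 416; |n| = √900.
Distance = |416| / √900 = 416/√900 ≈ 13.867.

13.867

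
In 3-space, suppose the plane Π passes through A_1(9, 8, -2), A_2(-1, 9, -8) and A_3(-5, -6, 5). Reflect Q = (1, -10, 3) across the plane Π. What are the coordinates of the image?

A_1A_2 = (-10, 1, -6), A_1A_3 = (-14, -14, 7); a normal to Π is A_1A_2 × A_1A_3 = (-77, 154, 154).
Using A_1: Π has equation -77x + 154y + 154z = 231.
λ = (n·Q − d)/|n|² = (-1155 − 231)/53361 = -2/77.
Reflection = Q − 2λn = (1, -10, 3) − (-4/77)·(-77, 154, 154) = (-3, -2, 11).

(-3, -2, 11)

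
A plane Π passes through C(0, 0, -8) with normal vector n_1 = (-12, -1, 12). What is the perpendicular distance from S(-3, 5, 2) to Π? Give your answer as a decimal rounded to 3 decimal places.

Π: n_1·r = n_1·C gives -12x - y + 12z = -96.
n·S − d = (-12)·(-3) + (-1)·(5) + (12)·(2) − (-96) = 151; |n| = √289.
Distance = |151| / √289 = 151/√289 ≈ 8.882.

8.882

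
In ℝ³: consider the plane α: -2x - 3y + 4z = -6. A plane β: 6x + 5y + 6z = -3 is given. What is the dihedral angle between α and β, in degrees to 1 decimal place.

86.8

cos θ = |n₁·n₂| / (|n₁||n₂|) = |-3| / (√29 · √97).
θ = arccos(0.05656) ≈ 86.8°.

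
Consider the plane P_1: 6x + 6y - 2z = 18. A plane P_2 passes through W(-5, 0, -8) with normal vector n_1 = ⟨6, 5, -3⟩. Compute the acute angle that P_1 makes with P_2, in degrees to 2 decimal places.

P_2: n_1·r = n_1·W gives 6x + 5y - 3z = -6.
cos θ = |n₁·n₂| / (|n₁||n₂|) = |72| / (√76 · √70).
θ = arccos(0.98714) ≈ 9.20°.

9.20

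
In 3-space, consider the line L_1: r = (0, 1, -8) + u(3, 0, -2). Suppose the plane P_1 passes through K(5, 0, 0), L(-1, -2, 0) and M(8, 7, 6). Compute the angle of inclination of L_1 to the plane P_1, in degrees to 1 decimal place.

11.0

KL = (-6, -2, 0), KM = (3, 7, 6); a normal to P_1 is KL × KM = (-12, 36, -36).
Using K: P_1 has equation -12x + 36y - 36z = -60.
sin θ = |n·v| / (|n||v|) = |36| / (√2736 · √13) = 0.19089.
θ ≈ 11.0°.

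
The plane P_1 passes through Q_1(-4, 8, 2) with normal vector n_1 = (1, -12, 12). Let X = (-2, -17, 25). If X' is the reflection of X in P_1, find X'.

(-6, 31, -23)

P_1: n_1·r = n_1·Q_1 gives x - 12y + 12z = -76.
λ = (n·X − d)/|n|² = (502 − (-76))/289 = 2.
Reflection = X − 2λn = (-2, -17, 25) − 4·(1, -12, 12) = (-6, 31, -23).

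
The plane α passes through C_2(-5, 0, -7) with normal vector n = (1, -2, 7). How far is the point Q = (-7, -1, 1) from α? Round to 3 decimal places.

α: n·r = n·C_2 gives x - 2y + 7z = -54.
n·Q − d = (1)·(-7) + (-2)·(-1) + (7)·(1) − (-54) = 56; |n| = √54.
Distance = |56| / √54 = 56/√54 ≈ 7.621.

7.621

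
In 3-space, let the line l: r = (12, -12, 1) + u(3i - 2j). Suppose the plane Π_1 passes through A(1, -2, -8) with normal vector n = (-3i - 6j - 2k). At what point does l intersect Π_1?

Π_1: n·r = n·A gives -3x - 6y - 2z = 25.
Substitute r = (12, -12, 1) + t(3, -2, 0) into the plane: 34 + 3t = 25, so t = -3.
Intersection: (12, -12, 1) + (-3)·(3, -2, 0) = (3, -6, 1).

(3, -6, 1)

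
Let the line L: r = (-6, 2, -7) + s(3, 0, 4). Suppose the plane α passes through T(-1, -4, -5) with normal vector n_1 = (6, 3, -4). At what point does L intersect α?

(0, 2, 1)

α: n_1·r = n_1·T gives 6x + 3y - 4z = 2.
Substitute r = (-6, 2, -7) + t(3, 0, 4) into the plane: -2 + 2t = 2, so t = 2.
Intersection: (-6, 2, -7) + 2·(3, 0, 4) = (0, 2, 1).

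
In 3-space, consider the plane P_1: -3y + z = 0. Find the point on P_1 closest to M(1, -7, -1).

(1, -1, -3)

Foot = M − λn with λ = (n·M − d)/|n|² = (20 − 0)/10 = 2.
Foot = (1, -7, -1) − 2·(0, -3, 1) = (1, -1, -3).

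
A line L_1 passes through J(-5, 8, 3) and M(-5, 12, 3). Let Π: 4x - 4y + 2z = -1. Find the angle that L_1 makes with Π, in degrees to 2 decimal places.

A direction vector for L_1 is M − J = (0, 4, 0).
sin θ = |n·v| / (|n||v|) = |-16| / (√36 · √16) = 0.66667.
θ ≈ 41.81°.

41.81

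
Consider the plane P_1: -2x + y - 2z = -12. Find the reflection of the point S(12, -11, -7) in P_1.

(8, -9, -11)

λ = (n·S − d)/|n|² = (-21 − (-12))/9 = -1.
Reflection = S − 2λn = (12, -11, -7) − (-2)·(-2, 1, -2) = (8, -9, -11).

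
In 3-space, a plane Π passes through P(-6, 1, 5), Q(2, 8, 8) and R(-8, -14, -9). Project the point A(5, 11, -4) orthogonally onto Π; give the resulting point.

PQ = (8, 7, 3), PR = (-2, -15, -14); a normal to Π is PQ × PR = (-53, 106, -106).
Using P: Π has equation -53x + 106y - 106z = -106.
Foot = A − λn with λ = (n·A − d)/|n|² = (1325 − (-106))/25281 = 3/53.
Foot = (5, 11, -4) − (3/53)·(-53, 106, -106) = (8, 5, 2).

(8, 5, 2)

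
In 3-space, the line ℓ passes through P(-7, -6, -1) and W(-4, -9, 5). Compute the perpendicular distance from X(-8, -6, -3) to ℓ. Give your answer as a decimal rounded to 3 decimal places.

A direction vector for ℓ is W − P = (3, -3, 6).
Taking (-7, -6, -1) on ℓ with direction v = (3, -3, 6): w = X − (-7, -6, -1) = (-1, 0, -2), and w × v = (-6, 0, 3).
Distance = |w × v| / |v| = √45 / √54 ≈ 0.913.

0.913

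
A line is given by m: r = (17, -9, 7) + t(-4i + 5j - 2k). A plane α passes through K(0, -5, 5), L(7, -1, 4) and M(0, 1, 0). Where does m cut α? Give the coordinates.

(9, 1, 3)

KL = (7, 4, -1), KM = (0, 6, -5); a normal to α is KL × KM = (-14, 35, 42).
Using K: α has equation -14x + 35y + 42z = 35.
Substitute r = (17, -9, 7) + t(-4, 5, -2) into the plane: -259 + 147t = 35, so t = 2.
Intersection: (17, -9, 7) + 2·(-4, 5, -2) = (9, 1, 3).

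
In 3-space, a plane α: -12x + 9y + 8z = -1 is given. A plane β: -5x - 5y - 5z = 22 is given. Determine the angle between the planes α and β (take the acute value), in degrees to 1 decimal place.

80.2

cos θ = |n₁·n₂| / (|n₁||n₂|) = |-25| / (√289 · √75).
θ = arccos(0.16981) ≈ 80.2°.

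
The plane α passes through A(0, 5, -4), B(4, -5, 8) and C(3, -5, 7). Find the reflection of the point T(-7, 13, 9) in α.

(13, -3, -11)

AB = (4, -10, 12), AC = (3, -10, 11); a normal to α is AB × AC = (10, -8, -10).
Using A: α has equation 10x - 8y - 10z = 0.
λ = (n·T − d)/|n|² = (-264 − 0)/264 = -1.
Reflection = T − 2λn = (-7, 13, 9) − (-2)·(10, -8, -10) = (13, -3, -11).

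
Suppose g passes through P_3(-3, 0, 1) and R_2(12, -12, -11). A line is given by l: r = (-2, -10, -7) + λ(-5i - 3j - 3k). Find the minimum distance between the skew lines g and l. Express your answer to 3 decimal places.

A direction vector for g is R_2 − P_3 = (15, -12, -12).
Common perpendicular direction n = (15, -12, -12) × (-5, -3, -3) = (0, 105, -105).
With w = (-2, -10, -7) − (-3, 0, 1) = (1, -10, -8), w · n = -210.
Distance = |w · n| / |n| = |-210| / √22050 ≈ 1.414.

1.414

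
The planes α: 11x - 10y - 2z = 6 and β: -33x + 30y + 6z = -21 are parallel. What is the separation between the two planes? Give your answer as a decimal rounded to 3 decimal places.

Rescale β by 1/(-3): 11x - 10y - 2z = 7. Then distance = |6 − 7| / √225 ≈ 0.067.

0.067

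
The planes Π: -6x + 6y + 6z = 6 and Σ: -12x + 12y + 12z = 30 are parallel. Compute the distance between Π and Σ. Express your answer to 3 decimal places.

0.866

Rescale Σ by 1/2: -6x + 6y + 6z = 15. Then distance = |6 − 15| / √108 ≈ 0.866.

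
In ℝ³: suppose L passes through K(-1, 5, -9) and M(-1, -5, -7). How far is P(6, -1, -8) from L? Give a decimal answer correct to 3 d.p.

7.003

A direction vector for L is M − K = (0, -10, 2).
Taking (-1, 5, -9) on L with direction v = (0, -10, 2): w = P − (-1, 5, -9) = (7, -6, 1), and w × v = (-2, -14, -70).
Distance = |w × v| / |v| = √5100 / √104 ≈ 7.003.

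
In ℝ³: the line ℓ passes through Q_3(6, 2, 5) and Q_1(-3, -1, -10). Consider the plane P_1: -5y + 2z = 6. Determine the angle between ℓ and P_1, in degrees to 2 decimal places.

A direction vector for ℓ is Q_1 − Q_3 = (-9, -3, -15).
sin θ = |n·v| / (|n||v|) = |-15| / (√29 · √315) = 0.15694.
θ ≈ 9.03°.

9.03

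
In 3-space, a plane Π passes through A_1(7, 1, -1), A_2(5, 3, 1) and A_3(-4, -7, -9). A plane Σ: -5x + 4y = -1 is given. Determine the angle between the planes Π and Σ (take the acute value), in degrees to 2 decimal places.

63.79

A_1A_2 = (-2, 2, 2), A_1A_3 = (-11, -8, -8); a normal to Π is A_1A_2 × A_1A_3 = (0, -38, 38).
Using A_1: Π has equation -38y + 38z = -76.
cos θ = |n₁·n₂| / (|n₁||n₂|) = |-152| / (√2888 · √41).
θ = arccos(0.44173) ≈ 63.79°.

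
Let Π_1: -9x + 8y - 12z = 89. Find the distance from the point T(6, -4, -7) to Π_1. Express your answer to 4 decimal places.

5.3529

n·T − d = (-9)·(6) + (8)·(-4) + (-12)·(-7) − 89 = -91; |n| = √289.
Distance = |-91| / √289 = 91/√289 ≈ 5.3529.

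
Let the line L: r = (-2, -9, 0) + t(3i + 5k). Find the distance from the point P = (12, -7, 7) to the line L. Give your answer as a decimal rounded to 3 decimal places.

8.638

Taking (-2, -9, 0) on L with direction v = (3, 0, 5): w = P − (-2, -9, 0) = (14, 2, 7), and w × v = (10, -49, -6).
Distance = |w × v| / |v| = √2537 / √34 ≈ 8.638.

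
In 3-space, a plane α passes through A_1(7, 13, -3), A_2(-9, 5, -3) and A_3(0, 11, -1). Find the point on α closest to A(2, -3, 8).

A_1A_2 = (-16, -8, 0), A_1A_3 = (-7, -2, 2); a normal to α is A_1A_2 × A_1A_3 = (-16, 32, -24).
Using A_1: α has equation -16x + 32y - 24z = 376.
Foot = A − λn with λ = (n·A − d)/|n|² = (-320 − 376)/1856 = -3/8.
Foot = (2, -3, 8) − (-3/8)·(-16, 32, -24) = (-4, 9, -1).

(-4, 9, -1)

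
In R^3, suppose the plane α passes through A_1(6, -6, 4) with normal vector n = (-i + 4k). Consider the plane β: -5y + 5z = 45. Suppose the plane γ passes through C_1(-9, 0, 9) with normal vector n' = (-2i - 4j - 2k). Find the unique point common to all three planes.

α: n·r = n·A_1 gives -x + 4z = 10.
γ: n'·r = n'·C_1 gives -2x - 4y - 2z = 0.
Solving the 3×3 linear system -x + 4z = 10, -5y + 5z = 45, -2x - 4y - 2z = 0 (e.g. by elimination or Cramer's rule, determinant = -70) gives (6, -5, 4).

(6, -5, 4)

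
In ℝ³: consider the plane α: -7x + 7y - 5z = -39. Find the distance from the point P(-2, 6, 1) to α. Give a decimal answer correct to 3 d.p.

8.115

n·P − d = (-7)·(-2) + (7)·(6) + (-5)·(1) − (-39) = 90; |n| = √123.
Distance = |90| / √123 = 90/√123 ≈ 8.115.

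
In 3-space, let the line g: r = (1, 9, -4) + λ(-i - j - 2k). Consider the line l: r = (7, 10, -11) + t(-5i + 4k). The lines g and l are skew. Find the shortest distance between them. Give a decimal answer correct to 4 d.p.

1.6239

Common perpendicular direction n = (-1, -1, -2) × (-5, 0, 4) = (-4, 14, -5).
With w = (7, 10, -11) − (1, 9, -4) = (6, 1, -7), w · n = 25.
Distance = |w · n| / |n| = |25| / √237 ≈ 1.6239.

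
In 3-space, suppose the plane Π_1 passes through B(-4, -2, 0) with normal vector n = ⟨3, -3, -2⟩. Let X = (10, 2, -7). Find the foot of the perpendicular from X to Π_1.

Π_1: n·r = n·B gives 3x - 3y - 2z = -6.
Foot = X − λn with λ = (n·X − d)/|n|² = (38 − (-6))/22 = 2.
Foot = (10, 2, -7) − 2·(3, -3, -2) = (4, 8, -3).

(4, 8, -3)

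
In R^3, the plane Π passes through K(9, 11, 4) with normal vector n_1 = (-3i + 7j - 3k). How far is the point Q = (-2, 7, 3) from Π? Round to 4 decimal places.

0.9774

Π: n_1·r = n_1·K gives -3x + 7y - 3z = 38.
n·Q − d = (-3)·(-2) + (7)·(7) + (-3)·(3) − 38 = 8; |n| = √67.
Distance = |8| / √67 = 8/√67 ≈ 0.9774.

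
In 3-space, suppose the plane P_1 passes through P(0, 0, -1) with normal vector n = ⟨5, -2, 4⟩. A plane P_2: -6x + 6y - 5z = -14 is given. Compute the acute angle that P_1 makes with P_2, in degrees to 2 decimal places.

P_1: n·r = n·P gives 5x - 2y + 4z = -4.
cos θ = |n₁·n₂| / (|n₁||n₂|) = |-62| / (√45 · √97).
θ = arccos(0.93842) ≈ 20.21°.

20.21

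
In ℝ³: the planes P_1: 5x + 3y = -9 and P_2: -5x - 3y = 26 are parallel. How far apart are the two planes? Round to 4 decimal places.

2.9155

Rescale P_2 by 1/(-1): 5x + 3y = -26. Then distance = |-9 − (-26)| / √34 ≈ 2.9155.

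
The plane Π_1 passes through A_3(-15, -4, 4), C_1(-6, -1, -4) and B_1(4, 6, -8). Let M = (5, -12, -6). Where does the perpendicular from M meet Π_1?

(-3, -4, -12)

A_3C_1 = (9, 3, -8), A_3B_1 = (19, 10, -12); a normal to Π_1 is A_3C_1 × A_3B_1 = (44, -44, 33).
Using A_3: Π_1 has equation 44x - 44y + 33z = -352.
Foot = M − λn with λ = (n·M − d)/|n|² = (550 − (-352))/4961 = 2/11.
Foot = (5, -12, -6) − (2/11)·(44, -44, 33) = (-3, -4, -12).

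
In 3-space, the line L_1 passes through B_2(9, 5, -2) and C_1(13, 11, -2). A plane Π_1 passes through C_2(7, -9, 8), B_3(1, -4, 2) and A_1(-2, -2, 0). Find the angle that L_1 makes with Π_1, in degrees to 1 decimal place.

A direction vector for L_1 is C_1 − B_2 = (4, 6, 0).
C_2B_3 = (-6, 5, -6), C_2A_1 = (-9, 7, -8); a normal to Π_1 is C_2B_3 × C_2A_1 = (2, 6, 3).
Using C_2: Π_1 has equation 2x + 6y + 3z = -16.
sin θ = |n·v| / (|n||v|) = |44| / (√49 · √52) = 0.87167.
θ ≈ 60.7°.

60.7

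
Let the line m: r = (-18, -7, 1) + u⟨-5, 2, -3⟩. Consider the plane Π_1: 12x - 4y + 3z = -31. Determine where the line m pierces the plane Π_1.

Substitute r = (-18, -7, 1) + t(-5, 2, -3) into the plane: -185 + (-77)t = -31, so t = -2.
Intersection: (-18, -7, 1) + (-2)·(-5, 2, -3) = (-8, -11, 7).

(-8, -11, 7)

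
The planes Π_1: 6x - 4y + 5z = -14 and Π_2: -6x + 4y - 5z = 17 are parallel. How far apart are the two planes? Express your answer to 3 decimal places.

Rescale Π_2 by 1/(-1): 6x - 4y + 5z = -17. Then distance = |-14 − (-17)| / √77 ≈ 0.342.

0.342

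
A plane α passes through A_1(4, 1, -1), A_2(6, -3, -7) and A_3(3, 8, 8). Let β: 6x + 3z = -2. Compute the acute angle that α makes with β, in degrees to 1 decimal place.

A_1A_2 = (2, -4, -6), A_1A_3 = (-1, 7, 9); a normal to α is A_1A_2 × A_1A_3 = (6, -12, 10).
Using A_1: α has equation 6x - 12y + 10z = 2.
cos θ = |n₁·n₂| / (|n₁||n₂|) = |66| / (√280 · √45).
θ = arccos(0.58797) ≈ 54.0°.

54.0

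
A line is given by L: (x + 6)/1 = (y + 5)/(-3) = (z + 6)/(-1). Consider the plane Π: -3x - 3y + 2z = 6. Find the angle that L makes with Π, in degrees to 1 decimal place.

14.9

L has direction (1, -3, -1) through (-6, -5, -6).
sin θ = |n·v| / (|n||v|) = |4| / (√22 · √11) = 0.25713.
θ ≈ 14.9°.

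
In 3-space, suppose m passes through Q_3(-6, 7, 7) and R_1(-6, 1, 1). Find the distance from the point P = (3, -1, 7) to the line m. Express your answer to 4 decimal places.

10.6301

A direction vector for m is R_1 − Q_3 = (0, -6, -6).
Taking (-6, 7, 7) on m with direction v = (0, -6, -6): w = P − (-6, 7, 7) = (9, -8, 0), and w × v = (48, 54, -54).
Distance = |w × v| / |v| = √8136 / √72 ≈ 10.6301.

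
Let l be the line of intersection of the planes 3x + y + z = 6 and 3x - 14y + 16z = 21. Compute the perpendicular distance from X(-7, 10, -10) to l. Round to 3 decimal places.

16.934

Direction of l: (3, 1, 1) × (3, -14, 16) = (30, -45, -45).
A point on l: solving the two plane equations with x = 5 gives (5, -5, -4).
Taking (5, -5, -4) on l with direction v = (30, -45, -45): w = X − (5, -5, -4) = (-12, 15, -6), and w × v = (-945, -720, 90).
Distance = |w × v| / |v| = √1419525 / √4950 ≈ 16.934.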